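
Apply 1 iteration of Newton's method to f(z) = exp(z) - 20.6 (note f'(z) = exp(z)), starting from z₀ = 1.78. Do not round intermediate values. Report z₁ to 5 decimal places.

Newton update: z ← z − f(z)/f'(z).
z_0 = 1.780000: f = -14.670144, f' = 5.929856 → z_1 = 1.780000 - (-14.670144)/(5.929856) = 4.253946

4.25395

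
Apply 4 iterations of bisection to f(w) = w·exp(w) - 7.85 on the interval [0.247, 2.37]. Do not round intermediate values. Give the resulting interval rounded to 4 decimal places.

[1.5739, 1.7066]

f(0.247000) = -7.533796, f(2.370000) = 17.502820 (opposite signs)
step 1: m = 1.308500, f(m) = -3.007741 < 0 → root in [1.308500, 2.370000]
step 2: m = 1.839250, f(m) = 3.722226 > 0 → root in [1.308500, 1.839250]
step 3: m = 1.573875, f(m) = -0.255565 < 0 → root in [1.573875, 1.839250]
step 4: m = 1.706562, f(m) = 1.553139 > 0 → root in [1.573875, 1.706562]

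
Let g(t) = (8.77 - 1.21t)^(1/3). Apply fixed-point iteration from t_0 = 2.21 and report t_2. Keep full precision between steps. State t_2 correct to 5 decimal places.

1.87195

t_1 = g(2.210000) = 1.826751
t_2 = g(1.826751) = 1.871945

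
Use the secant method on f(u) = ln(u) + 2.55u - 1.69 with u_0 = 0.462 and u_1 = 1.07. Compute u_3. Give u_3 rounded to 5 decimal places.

Secant update: u_(k+1) = u_k − f(u_k)·(u_k − u_(k-1))/(f(u_k) − f(u_(k-1))).
f(u_0) = -1.284090, f(u_1) = 1.106159
u_2 = 1.070000 - (1.106159)·(1.070000 - 0.462000)/(1.106159 - (-1.284090)) = 0.788630; f(u_2) = 0.083548
u_3 = 0.788630 - (0.083548)·(0.788630 - 1.070000)/(0.083548 - (1.106159)) = 0.765642; f(u_3) = -0.004655

0.76564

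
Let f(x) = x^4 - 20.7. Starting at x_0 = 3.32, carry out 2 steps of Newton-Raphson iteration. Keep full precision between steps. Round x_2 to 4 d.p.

f'(x) = 4x^3
x_0 = 3.320000: f = 100.793302, f' = 146.377472 → x_1 = 3.320000 - (100.793302)/(146.377472) = 2.631415
x_1 = 2.631415: f = 27.246567, f' = 72.883317 → x_2 = 2.631415 - (27.246567)/(72.883317) = 2.257577

2.2576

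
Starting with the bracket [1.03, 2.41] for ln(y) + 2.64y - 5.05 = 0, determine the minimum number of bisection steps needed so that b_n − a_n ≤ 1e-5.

18

Initial width b − a = 2.41 − 1.03 = 1.380000.
After n steps the width is (b−a)/2^n; need (b−a)/2^n ≤ 1e-5.
So n ≥ log₂(1.380000/1e-5) = log₂(138000.0000) ≈ 17.0743.
Hence n = 18.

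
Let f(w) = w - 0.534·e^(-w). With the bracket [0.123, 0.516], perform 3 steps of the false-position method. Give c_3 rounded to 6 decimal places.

0.369168

f(0.123000) = -0.349197, f(0.516000) = 0.197254
step 1: c = 0.374138, f(c) = 0.006809 > 0 → new bracket [0.123000, 0.374138]
step 2: c = 0.369335, f(c) = 0.000237 > 0 → new bracket [0.123000, 0.369335]
step 3: c = 0.369168, f(c) = 0.000008 > 0 → new bracket [0.123000, 0.369168]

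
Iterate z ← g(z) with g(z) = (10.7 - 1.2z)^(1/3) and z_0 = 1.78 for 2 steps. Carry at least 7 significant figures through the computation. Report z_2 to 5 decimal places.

2.02020

z_1 = g(1.780000) = 2.045937
z_2 = g(2.045937) = 2.020202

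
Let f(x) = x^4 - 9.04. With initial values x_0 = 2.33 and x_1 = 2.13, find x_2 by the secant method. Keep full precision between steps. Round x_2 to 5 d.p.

1.87029

Secant update: x_(k+1) = x_k − f(x_k)·(x_k − x_(k-1))/(f(x_k) − f(x_(k-1))).
f(x_0) = 20.432955, f(x_1) = 11.543462
x_2 = 2.130000 - (11.543462)·(2.130000 - 2.330000)/(11.543462 - (20.432955)) = 1.870290; f(x_2) = 3.195891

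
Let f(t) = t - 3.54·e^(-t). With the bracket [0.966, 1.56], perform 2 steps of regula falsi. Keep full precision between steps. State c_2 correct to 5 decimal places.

f(0.966000) = -0.381333, f(1.560000) = 0.816118
step 1: c = 1.155161, f(c) = 0.040038 > 0 → new bracket [0.966000, 1.155161]
step 2: c = 1.137188, f(c) = 0.001840 > 0 → new bracket [0.966000, 1.137188]

1.13719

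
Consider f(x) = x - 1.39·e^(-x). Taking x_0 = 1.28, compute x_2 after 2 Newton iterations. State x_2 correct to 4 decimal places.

Newton update: x ← x − f(x)/f'(x).
f'(x) = 1 + 1.39·e^(-x)
x_0 = 1.280000: f = 0.893528, f' = 1.386472 → x_1 = 1.280000 - (0.893528)/(1.386472) = 0.635538
x_1 = 0.635538: f = -0.100676, f' = 1.736214 → x_2 = 0.635538 - (-0.100676)/(1.736214) = 0.693524

0.6935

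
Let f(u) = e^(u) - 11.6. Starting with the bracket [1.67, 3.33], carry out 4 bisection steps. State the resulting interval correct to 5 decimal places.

f(1.670000) = -6.287832, f(3.330000) = 16.338342 (opposite signs)
step 1: m = 2.500000, f(m) = 0.582494 > 0 → root in [1.670000, 2.500000]
step 2: m = 2.085000, f(m) = -3.555409 < 0 → root in [2.085000, 2.500000]
step 3: m = 2.292500, f(m) = -1.700344 < 0 → root in [2.292500, 2.500000]
step 4: m = 2.396250, f(m) = -0.618083 < 0 → root in [2.396250, 2.500000]

[2.39625, 2.50000]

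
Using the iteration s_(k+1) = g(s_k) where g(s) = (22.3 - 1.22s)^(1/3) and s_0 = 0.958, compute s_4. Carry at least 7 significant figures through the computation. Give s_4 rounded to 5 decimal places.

s_1 = g(0.958000) = 2.764660
s_2 = g(2.764660) = 2.664985
s_3 = g(2.664985) = 2.670680
s_4 = g(2.670680) = 2.670356

2.67036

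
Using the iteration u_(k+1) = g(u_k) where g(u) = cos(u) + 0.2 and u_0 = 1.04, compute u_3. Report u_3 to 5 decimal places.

0.77285

u_1 = g(1.040000) = 0.706220
u_2 = g(0.706220) = 0.960820
u_3 = g(0.960820) = 0.772848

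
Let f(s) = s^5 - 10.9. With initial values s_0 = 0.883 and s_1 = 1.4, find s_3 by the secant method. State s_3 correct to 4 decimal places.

1.5262

f(s_0) = -10.363211, f(s_1) = -5.521760
s_2 = 1.400000 - (-5.521760)·(1.400000 - 0.883000)/(-5.521760 - (-10.363211)) = 1.989648; f(s_2) = 20.280336
s_3 = 1.989648 - (20.280336)·(1.989648 - 1.400000)/(20.280336 - (-5.521760)) = 1.526187; f(s_3) = -2.619836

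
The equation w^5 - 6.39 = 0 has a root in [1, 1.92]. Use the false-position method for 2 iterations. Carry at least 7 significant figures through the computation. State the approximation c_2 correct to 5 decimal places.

False-position update: c = (a·f(b) − b·f(a))/(f(b) − f(a)); replace the endpoint whose sign matches f(c).
f(1.000000) = -5.390000, f(1.920000) = 19.701926
step 1: c = 1.197625, f(c) = -3.926203 < 0 → new bracket [1.197625, 1.920000]
step 2: c = 1.317660, f(c) = -2.417934 < 0 → new bracket [1.317660, 1.920000]

1.31766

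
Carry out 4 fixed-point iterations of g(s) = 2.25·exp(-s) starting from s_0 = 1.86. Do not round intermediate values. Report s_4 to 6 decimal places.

s_1 = g(1.860000) = 0.350263
s_2 = g(0.350263) = 1.585131
s_3 = g(1.585131) = 0.461072
s_4 = g(0.461072) = 1.418866

1.418866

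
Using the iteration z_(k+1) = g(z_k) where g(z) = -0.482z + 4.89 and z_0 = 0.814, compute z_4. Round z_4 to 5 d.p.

3.16544

z_1 = g(0.814000) = 4.497652
z_2 = g(4.497652) = 2.722132
z_3 = g(2.722132) = 3.577933
z_4 = g(3.577933) = 3.165437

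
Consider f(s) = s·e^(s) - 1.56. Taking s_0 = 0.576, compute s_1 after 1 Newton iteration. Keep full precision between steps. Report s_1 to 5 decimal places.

Newton update: s ← s − f(s)/f'(s).
f'(s) = (s + 1)·e^(s)
s_0 = 0.576000: f = -0.535349, f' = 2.803560 → s_1 = 0.576000 - (-0.535349)/(2.803560) = 0.766953

0.76695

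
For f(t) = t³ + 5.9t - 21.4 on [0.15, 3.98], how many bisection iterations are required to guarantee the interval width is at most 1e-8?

Initial width b − a = 3.98 − 0.15 = 3.830000.
After n steps the width is (b−a)/2^n; need (b−a)/2^n ≤ 1e-8.
So n ≥ log₂(3.830000/1e-8) = log₂(383000000.0000) ≈ 28.5128.
Hence n = 29.

29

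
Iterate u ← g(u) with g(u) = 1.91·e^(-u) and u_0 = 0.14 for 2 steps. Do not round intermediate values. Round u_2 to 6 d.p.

u_1 = g(0.140000) = 1.660474
u_2 = g(1.660474) = 0.362993

0.362993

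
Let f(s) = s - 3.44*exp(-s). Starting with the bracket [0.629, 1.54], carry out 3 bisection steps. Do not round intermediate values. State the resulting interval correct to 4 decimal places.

f(0.629000) = -1.204949, f(1.540000) = 0.802529 (opposite signs)
step 1: m = 1.084500, f(m) = -0.078463 < 0 → root in [1.084500, 1.540000]
step 2: m = 1.312250, f(m) = 0.386155 > 0 → root in [1.084500, 1.312250]
step 3: m = 1.198375, f(m) = 0.160582 > 0 → root in [1.084500, 1.198375]

[1.0845, 1.1984]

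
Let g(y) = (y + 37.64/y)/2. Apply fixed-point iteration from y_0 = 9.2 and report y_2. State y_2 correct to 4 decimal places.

y_1 = g(9.200000) = 6.645652
y_2 = g(6.645652) = 6.154753

6.1548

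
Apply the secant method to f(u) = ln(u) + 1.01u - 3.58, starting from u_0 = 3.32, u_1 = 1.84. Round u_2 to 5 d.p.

f(u_0) = 0.973165, f(u_1) = -1.111834
u_2 = 1.840000 - (-1.111834)·(1.840000 - 3.320000)/(-1.111834 - (0.973165)) = 2.629216; f(u_2) = 0.042194

2.62922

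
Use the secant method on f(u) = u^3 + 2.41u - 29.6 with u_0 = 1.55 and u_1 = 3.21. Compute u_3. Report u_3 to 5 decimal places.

Secant update: u_(k+1) = u_k − f(u_k)·(u_k − u_(k-1))/(f(u_k) − f(u_(k-1))).
f(u_0) = -22.140625, f(u_1) = 11.212261
u_2 = 3.210000 - (11.212261)·(3.210000 - 1.550000)/(11.212261 - (-22.140625)) = 2.651957; f(u_2) = -4.557905
u_3 = 2.651957 - (-4.557905)·(2.651957 - 3.210000)/(-4.557905 - (11.212261)) = 2.813243; f(u_3) = -0.555138

2.81324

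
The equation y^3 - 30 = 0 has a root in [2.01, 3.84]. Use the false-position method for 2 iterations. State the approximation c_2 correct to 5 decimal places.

3.04939

f(2.010000) = -21.879399, f(3.840000) = 26.623104
step 1: c = 2.835510, f(c) = -7.202168 < 0 → new bracket [2.835510, 3.840000]
step 2: c = 3.049389, f(c) = -1.644431 < 0 → new bracket [3.049389, 3.840000]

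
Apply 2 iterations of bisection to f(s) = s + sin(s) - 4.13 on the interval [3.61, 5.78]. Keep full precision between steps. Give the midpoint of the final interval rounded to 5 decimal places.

4.96625

f(3.610000) = -0.971466, f(5.780000) = 1.167782 (opposite signs)
step 1: m = 4.695000, f(m) = -0.434849 < 0 → root in [4.695000, 5.780000]
step 2: m = 5.237500, f(m) = 0.242232 > 0 → root in [4.695000, 5.237500]
Midpoint of [4.695000, 5.237500] = 4.966250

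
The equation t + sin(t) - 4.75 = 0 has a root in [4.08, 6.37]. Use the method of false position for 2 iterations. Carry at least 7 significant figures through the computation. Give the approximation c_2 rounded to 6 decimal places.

5.427598

f(4.080000) = -1.476618, f(6.370000) = 1.706706
step 1: c = 5.142240, f(c) = -0.516787 < 0 → new bracket [5.142240, 6.370000]
step 2: c = 5.427598, f(c) = -0.077358 < 0 → new bracket [5.427598, 6.370000]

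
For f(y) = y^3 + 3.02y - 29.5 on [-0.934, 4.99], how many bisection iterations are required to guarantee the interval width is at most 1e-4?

16

Initial width b − a = 4.99 − -0.934 = 5.924000.
After n steps the width is (b−a)/2^n; need (b−a)/2^n ≤ 1e-4.
So n ≥ log₂(5.924000/1e-4) = log₂(59240.0000) ≈ 15.8543.
Hence n = 16.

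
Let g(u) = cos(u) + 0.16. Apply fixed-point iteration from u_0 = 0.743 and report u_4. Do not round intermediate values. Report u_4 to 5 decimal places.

0.80649

u_1 = g(0.743000) = 0.896442
u_2 = g(0.896442) = 0.784393
u_3 = g(0.784393) = 0.867817
u_4 = g(0.867817) = 0.806493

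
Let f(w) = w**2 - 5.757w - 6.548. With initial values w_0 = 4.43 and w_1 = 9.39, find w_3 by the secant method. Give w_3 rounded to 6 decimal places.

f(w_0) = -12.426610, f(w_1) = 27.565870
w_2 = 9.390000 - (27.565870)·(9.390000 - 4.430000)/(27.565870 - (-12.426610)) = 5.971189; f(w_2) = -5.269035
w_3 = 5.971189 - (-5.269035)·(5.971189 - 9.390000)/(-5.269035 - (27.565870)) = 6.519808; f(w_3) = -1.574640

6.519808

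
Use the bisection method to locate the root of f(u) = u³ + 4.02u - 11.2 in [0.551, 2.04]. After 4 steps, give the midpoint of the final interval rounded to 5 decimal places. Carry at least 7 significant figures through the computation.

1.62122

f(0.551000) = -8.817696, f(2.040000) = 5.490464 (opposite signs)
step 1: m = 1.295500, f(m) = -3.817826 < 0 → root in [1.295500, 2.040000]
step 2: m = 1.667750, f(m) = 0.143018 > 0 → root in [1.295500, 1.667750]
step 3: m = 1.481625, f(m) = -1.991386 < 0 → root in [1.481625, 1.667750]
step 4: m = 1.574688, f(m) = -0.965097 < 0 → root in [1.574688, 1.667750]
Midpoint of [1.574688, 1.667750] = 1.621219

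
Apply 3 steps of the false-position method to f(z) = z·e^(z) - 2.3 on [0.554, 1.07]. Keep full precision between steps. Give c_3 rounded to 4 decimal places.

f(0.554000) = -1.335929, f(1.070000) = 0.819456
step 1: c = 0.873822, f(c) = -0.206278 < 0 → new bracket [0.873822, 1.070000]
step 2: c = 0.913274, f(c) = -0.023693 < 0 → new bracket [0.913274, 1.070000]
step 3: c = 0.917678, f(c) = -0.002620 < 0 → new bracket [0.917678, 1.070000]

0.9177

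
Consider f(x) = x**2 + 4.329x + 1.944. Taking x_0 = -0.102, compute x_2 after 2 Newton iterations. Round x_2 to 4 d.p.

-0.5084

f'(x) = 2x + 4.329
x_0 = -0.102000: f = 1.512846, f' = 4.125000 → x_1 = -0.102000 - (1.512846)/(4.125000) = -0.468751
x_1 = -0.468751: f = 0.134506, f' = 3.391499 → x_2 = -0.468751 - (0.134506)/(3.391499) = -0.508410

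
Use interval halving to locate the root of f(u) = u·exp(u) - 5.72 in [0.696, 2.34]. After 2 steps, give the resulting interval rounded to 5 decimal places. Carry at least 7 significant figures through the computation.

[1.10700, 1.51800]

f(0.696000) = -4.324023, f(2.340000) = 18.572094 (opposite signs)
step 1: m = 1.518000, f(m) = 1.206770 > 0 → root in [0.696000, 1.518000]
step 2: m = 1.107000, f(m) = -2.371027 < 0 → root in [1.107000, 1.518000]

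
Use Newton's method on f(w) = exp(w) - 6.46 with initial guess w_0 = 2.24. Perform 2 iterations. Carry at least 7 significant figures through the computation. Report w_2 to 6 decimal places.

1.867518

f'(w) = exp(w)
w_0 = 2.240000: f = 2.933331, f' = 9.393331 → w_1 = 2.240000 - (2.933331)/(9.393331) = 1.927722
w_1 = 1.927722: f = 0.413833, f' = 6.873833 → w_2 = 1.927722 - (0.413833)/(6.873833) = 1.867518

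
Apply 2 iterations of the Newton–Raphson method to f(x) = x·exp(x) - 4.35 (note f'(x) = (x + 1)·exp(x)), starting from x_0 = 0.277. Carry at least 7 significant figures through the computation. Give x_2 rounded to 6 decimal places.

x_0 = 0.277000: f = -3.984591, f' = 1.684575 → x_1 = 0.277000 - (-3.984591)/(1.684575) = 2.642338
x_1 = 2.642338: f = 32.764310, f' = 51.160319 → x_2 = 2.642338 - (32.764310)/(51.160319) = 2.001914

2.001914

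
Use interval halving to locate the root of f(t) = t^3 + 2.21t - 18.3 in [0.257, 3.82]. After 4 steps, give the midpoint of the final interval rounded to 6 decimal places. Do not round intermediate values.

2.372531

f(0.257000) = -17.715055, f(3.820000) = 45.885168 (opposite signs)
step 1: m = 2.038500, f(m) = -5.323964 < 0 → root in [2.038500, 3.820000]
step 2: m = 2.929250, f(m) = 13.308088 > 0 → root in [2.038500, 2.929250]
step 3: m = 2.483875, f(m) = 2.513966 > 0 → root in [2.038500, 2.483875]
step 4: m = 2.261188, f(m) = -1.741394 < 0 → root in [2.261188, 2.483875]
Midpoint of [2.261188, 2.483875] = 2.372531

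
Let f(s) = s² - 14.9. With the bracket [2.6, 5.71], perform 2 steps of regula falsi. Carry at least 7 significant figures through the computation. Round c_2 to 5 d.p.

3.80419

False-position update: c = (a·f(b) − b·f(a))/(f(b) − f(a)); replace the endpoint whose sign matches f(c).
f(2.600000) = -8.140000, f(5.710000) = 17.704100
step 1: c = 3.579543, f(c) = -2.086874 < 0 → new bracket [3.579543, 5.710000]
step 2: c = 3.804190, f(c) = -0.428136 < 0 → new bracket [3.804190, 5.710000]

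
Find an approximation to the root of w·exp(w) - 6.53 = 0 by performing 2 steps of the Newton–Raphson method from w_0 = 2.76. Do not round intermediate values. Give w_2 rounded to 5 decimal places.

Newton update: w ← w − f(w)/f'(w).
f'(w) = (w + 1)·exp(w)
w_0 = 2.760000: f = 37.077567, f' = 59.407409 → w_1 = 2.760000 - (37.077567)/(59.407409) = 2.135876
w_1 = 2.135876: f = 11.549043, f' = 26.543505 → w_2 = 2.135876 - (11.549043)/(26.543505) = 1.700778

1.70078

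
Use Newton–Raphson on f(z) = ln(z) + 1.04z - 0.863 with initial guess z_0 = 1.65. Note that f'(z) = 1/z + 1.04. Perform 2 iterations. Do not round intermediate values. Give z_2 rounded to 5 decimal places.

Newton update: z ← z − f(z)/f'(z).
z_0 = 1.650000: f = 1.353775, f' = 1.646061 → z_1 = 1.650000 - (1.353775)/(1.646061) = 0.827567
z_1 = 0.827567: f = -0.191597, f' = 2.248362 → z_2 = 0.827567 - (-0.191597)/(2.248362) = 0.912783

0.91278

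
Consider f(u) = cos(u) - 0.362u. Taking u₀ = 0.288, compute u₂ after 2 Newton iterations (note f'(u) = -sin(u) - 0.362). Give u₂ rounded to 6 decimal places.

1.153041

Newton update: u ← u − f(u)/f'(u).
u_0 = 0.288000: f = 0.854558, f' = -0.646035 → u_1 = 0.288000 - (0.854558)/(-0.646035) = 1.610773
u_1 = 1.610773: f = -0.623066, f' = -1.361201 → u_2 = 1.610773 - (-0.623066)/(-1.361201) = 1.153041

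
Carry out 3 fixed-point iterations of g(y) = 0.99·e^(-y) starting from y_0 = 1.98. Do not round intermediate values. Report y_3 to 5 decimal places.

0.41746

y_1 = g(1.980000) = 0.136689
y_2 = g(0.136689) = 0.863519
y_3 = g(0.863519) = 0.417459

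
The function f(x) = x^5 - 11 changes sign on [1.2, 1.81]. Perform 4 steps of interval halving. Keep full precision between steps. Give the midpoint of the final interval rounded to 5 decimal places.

1.60031

f(1.200000) = -8.511680, f(1.810000) = 8.426424 (opposite signs)
step 1: m = 1.505000, f(m) = -3.278841 < 0 → root in [1.505000, 1.810000]
step 2: m = 1.657500, f(m) = 1.510299 > 0 → root in [1.505000, 1.657500]
step 3: m = 1.581250, f(m) = -1.114408 < 0 → root in [1.581250, 1.657500]
step 4: m = 1.619375, f(m) = 0.136203 > 0 → root in [1.581250, 1.619375]
Midpoint of [1.581250, 1.619375] = 1.600312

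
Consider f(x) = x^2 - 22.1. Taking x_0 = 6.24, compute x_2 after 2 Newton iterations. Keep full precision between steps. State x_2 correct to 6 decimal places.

4.704745

f'(x) = 2x
x_0 = 6.240000: f = 16.837600, f' = 12.480000 → x_1 = 6.240000 - (16.837600)/(12.480000) = 4.890833
x_1 = 4.890833: f = 1.820251, f' = 9.781667 → x_2 = 4.890833 - (1.820251)/(9.781667) = 4.704745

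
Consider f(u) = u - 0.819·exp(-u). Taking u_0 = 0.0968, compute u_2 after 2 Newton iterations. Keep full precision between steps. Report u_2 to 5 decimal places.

f'(u) = 1 + 0.819·exp(-u)
u_0 = 0.096800: f = -0.646637, f' = 1.743437 → u_1 = 0.096800 - (-0.646637)/(1.743437) = 0.467698
u_1 = 0.467698: f = -0.045359, f' = 1.513057 → u_2 = 0.467698 - (-0.045359)/(1.513057) = 0.497676

0.49768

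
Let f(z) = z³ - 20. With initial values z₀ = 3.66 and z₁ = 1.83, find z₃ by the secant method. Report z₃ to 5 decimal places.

2.84657

f(z_0) = 29.027896, f(z_1) = -13.871513
z_2 = 1.830000 - (-13.871513)·(1.830000 - 3.660000)/(-13.871513 - (29.027896)) = 2.421730; f(z_2) = -5.797095
z_3 = 2.421730 - (-5.797095)·(2.421730 - 1.830000)/(-5.797095 - (-13.871513)) = 2.846567; f(z_3) = 3.065584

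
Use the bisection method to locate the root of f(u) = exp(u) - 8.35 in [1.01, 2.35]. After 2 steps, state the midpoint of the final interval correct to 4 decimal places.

f(1.010000) = -5.604399, f(2.350000) = 2.135570 (opposite signs)
step 1: m = 1.680000, f(m) = -2.984444 < 0 → root in [1.680000, 2.350000]
step 2: m = 2.015000, f(m) = -0.849273 < 0 → root in [2.015000, 2.350000]
Midpoint of [2.015000, 2.350000] = 2.182500

2.1825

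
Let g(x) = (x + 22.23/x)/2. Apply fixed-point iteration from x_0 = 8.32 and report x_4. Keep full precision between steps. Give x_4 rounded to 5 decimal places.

4.71487

x_1 = g(8.320000) = 5.495938
x_2 = g(5.495938) = 4.770372
x_3 = g(4.770372) = 4.715193
x_4 = g(4.715193) = 4.714870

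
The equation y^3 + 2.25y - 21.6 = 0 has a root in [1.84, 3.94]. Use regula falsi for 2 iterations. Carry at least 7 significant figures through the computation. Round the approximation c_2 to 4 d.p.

2.4064

False-position update: c = (a·f(b) − b·f(a))/(f(b) − f(a)); replace the endpoint whose sign matches f(c).
f(1.840000) = -11.230496, f(3.940000) = 48.427984
step 1: c = 2.235318, f(c) = -5.401449 < 0 → new bracket [2.235318, 3.940000]
step 2: c = 2.406372, f(c) = -2.251266 < 0 → new bracket [2.406372, 3.940000]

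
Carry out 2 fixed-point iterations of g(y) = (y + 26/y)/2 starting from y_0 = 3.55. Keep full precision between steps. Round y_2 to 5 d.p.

y_1 = g(3.550000) = 5.436972
y_2 = g(5.436972) = 5.109523

5.10952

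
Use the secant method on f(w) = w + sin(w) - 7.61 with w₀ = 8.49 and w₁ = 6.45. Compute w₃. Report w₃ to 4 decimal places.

f(w_0) = 1.684467, f(w_1) = -0.993958
w_2 = 6.450000 - (-0.993958)·(6.450000 - 8.490000)/(-0.993958 - (1.684467)) = 7.207040; f(w_2) = 0.394970
w_3 = 7.207040 - (0.394970)·(7.207040 - 6.450000)/(0.394970 - (-0.993958)) = 6.991760; f(w_3) = 0.032512

6.9918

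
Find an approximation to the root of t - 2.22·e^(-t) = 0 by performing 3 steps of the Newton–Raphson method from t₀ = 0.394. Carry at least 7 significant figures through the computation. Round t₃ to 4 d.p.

f'(t) = 1 + 2.22·e^(-t)
t_0 = 0.394000: f = -1.103066, f' = 2.497066 → t_1 = 0.394000 - (-1.103066)/(2.497066) = 0.835745
t_1 = 0.835745: f = -0.126739, f' = 1.962484 → t_2 = 0.835745 - (-0.126739)/(1.962484) = 0.900326
t_2 = 0.900326: f = -0.001965, f' = 1.902291 → t_3 = 0.900326 - (-0.001965)/(1.902291) = 0.901359

0.9014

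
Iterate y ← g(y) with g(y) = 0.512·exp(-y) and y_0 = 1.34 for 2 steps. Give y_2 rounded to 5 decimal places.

y_1 = g(1.340000) = 0.134065
y_2 = g(0.134065) = 0.447761

0.44776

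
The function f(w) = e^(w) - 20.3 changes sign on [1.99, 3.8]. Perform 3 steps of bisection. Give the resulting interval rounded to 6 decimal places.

f(1.990000) = -12.984466, f(3.800000) = 24.401184 (opposite signs)
step 1: m = 2.895000, f(m) = -2.216499 < 0 → root in [2.895000, 3.800000]
step 2: m = 3.347500, f(m) = 8.131566 > 0 → root in [2.895000, 3.347500]
step 3: m = 3.121250, f(m) = 2.374705 > 0 → root in [2.895000, 3.121250]

[2.895000, 3.121250]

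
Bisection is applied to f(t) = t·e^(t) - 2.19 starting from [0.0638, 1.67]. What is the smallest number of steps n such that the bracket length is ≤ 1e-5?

18

Initial width b − a = 1.67 − 0.0638 = 1.606200.
After n steps the width is (b−a)/2^n; need (b−a)/2^n ≤ 1e-5.
So n ≥ log₂(1.606200/1e-5) = log₂(160620.0000) ≈ 17.2933.
Hence n = 18.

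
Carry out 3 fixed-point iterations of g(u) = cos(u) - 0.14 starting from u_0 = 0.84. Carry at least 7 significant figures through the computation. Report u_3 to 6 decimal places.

0.609105

u_1 = g(0.840000) = 0.527463
u_2 = g(0.527463) = 0.724087
u_3 = g(0.724087) = 0.609105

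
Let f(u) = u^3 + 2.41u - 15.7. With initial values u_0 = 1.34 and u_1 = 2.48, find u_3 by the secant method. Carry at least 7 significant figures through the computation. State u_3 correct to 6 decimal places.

f(u_0) = -10.064496, f(u_1) = 5.529792
u_2 = 2.480000 - (5.529792)·(2.480000 - 1.340000)/(5.529792 - (-10.064496)) = 2.075752; f(u_2) = -1.753552
u_3 = 2.075752 - (-1.753552)·(2.075752 - 2.480000)/(-1.753552 - (5.529792)) = 2.173079; f(u_3) = -0.201003

2.173079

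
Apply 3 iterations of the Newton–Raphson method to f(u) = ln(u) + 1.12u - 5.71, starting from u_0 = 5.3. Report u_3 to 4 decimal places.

3.8862

Newton update: u ← u − f(u)/f'(u).
f'(u) = 1/u + 1.12
u_0 = 5.300000: f = 1.893707, f' = 1.308679 → u_1 = 5.300000 - (1.893707)/(1.308679) = 3.852963
u_1 = 3.852963: f = -0.045838, f' = 1.379540 → u_2 = 3.852963 - (-0.045838)/(1.379540) = 3.886191
u_2 = 3.886191: f = -0.000037, f' = 1.377321 → u_3 = 3.886191 - (-0.000037)/(1.377321) = 3.886218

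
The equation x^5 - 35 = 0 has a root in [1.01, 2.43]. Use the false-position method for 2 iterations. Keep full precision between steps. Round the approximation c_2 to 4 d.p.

f(1.010000) = -33.948990, f(2.430000) = 49.728861
step 1: c = 1.586109, f(c) = -24.961584 < 0 → new bracket [1.586109, 2.430000]
step 2: c = 1.868138, f(c) = -12.246691 < 0 → new bracket [1.868138, 2.430000]

1.8681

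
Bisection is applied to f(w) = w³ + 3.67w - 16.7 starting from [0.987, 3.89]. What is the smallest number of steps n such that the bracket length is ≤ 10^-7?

Initial width b − a = 3.89 − 0.987 = 2.903000.
After n steps the width is (b−a)/2^n; need (b−a)/2^n ≤ 10^-7.
So n ≥ log₂(2.903000/10^-7) = log₂(29030000.0000) ≈ 24.7910.
Hence n = 25.

25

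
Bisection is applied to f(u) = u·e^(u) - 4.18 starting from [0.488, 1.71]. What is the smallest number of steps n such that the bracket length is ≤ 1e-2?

7

Initial width b − a = 1.71 − 0.488 = 1.222000.
After n steps the width is (b−a)/2^n; need (b−a)/2^n ≤ 1e-2.
So n ≥ log₂(1.222000/1e-2) = log₂(122.2000) ≈ 6.9331.
Hence n = 7.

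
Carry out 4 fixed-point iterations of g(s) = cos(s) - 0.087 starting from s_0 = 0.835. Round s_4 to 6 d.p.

s_1 = g(0.835000) = 0.584178
s_2 = g(0.584178) = 0.747166
s_3 = g(0.747166) = 0.646618
s_4 = g(0.646618) = 0.711126

0.711126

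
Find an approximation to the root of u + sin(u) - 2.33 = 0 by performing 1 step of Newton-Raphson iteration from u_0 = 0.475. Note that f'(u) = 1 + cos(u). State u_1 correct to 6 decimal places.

u_0 = 0.475000: f = -1.397662, f' = 1.889293 → u_1 = 0.475000 - (-1.397662)/(1.889293) = 1.214780

1.214780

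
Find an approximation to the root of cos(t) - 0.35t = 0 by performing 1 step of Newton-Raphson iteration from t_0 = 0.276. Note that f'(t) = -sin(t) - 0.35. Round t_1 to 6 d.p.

t_0 = 0.276000: f = 0.865553, f' = -0.622509 → t_1 = 0.276000 - (0.865553)/(-0.622509) = 1.666426

1.666426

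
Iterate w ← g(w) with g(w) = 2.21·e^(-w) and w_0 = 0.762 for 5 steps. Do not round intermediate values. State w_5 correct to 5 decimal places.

w_1 = g(0.762000) = 1.031478
w_2 = g(1.031478) = 0.787820
w_3 = g(0.787820) = 1.005186
w_4 = g(1.005186) = 0.808808
w_5 = g(0.808808) = 0.984308

0.98431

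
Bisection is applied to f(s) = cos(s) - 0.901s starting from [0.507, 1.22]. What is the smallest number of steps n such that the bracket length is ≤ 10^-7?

Initial width b − a = 1.22 − 0.507 = 0.713000.
After n steps the width is (b−a)/2^n; need (b−a)/2^n ≤ 10^-7.
So n ≥ log₂(0.713000/10^-7) = log₂(7130000.0000) ≈ 22.7655.
Hence n = 23.

23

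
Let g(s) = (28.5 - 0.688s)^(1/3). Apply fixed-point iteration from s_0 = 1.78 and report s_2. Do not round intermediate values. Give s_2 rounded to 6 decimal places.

s_1 = g(1.780000) = 3.010164
s_2 = g(3.010164) = 2.978701

2.978701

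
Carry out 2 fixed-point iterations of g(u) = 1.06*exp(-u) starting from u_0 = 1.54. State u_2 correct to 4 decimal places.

0.8445

u_1 = g(1.540000) = 0.227244
u_2 = g(0.227244) = 0.844530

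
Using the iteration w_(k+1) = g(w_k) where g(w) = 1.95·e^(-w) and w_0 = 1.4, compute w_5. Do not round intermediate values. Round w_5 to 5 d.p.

w_1 = g(1.400000) = 0.480864
w_2 = g(0.480864) = 1.205585
w_3 = g(1.205585) = 0.584057
w_4 = g(0.584057) = 1.087381
w_5 = g(1.087381) = 0.657342

0.65734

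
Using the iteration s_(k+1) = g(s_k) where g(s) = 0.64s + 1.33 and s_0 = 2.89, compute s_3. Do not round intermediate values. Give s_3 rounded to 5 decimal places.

3.48356

s_1 = g(2.890000) = 3.179600
s_2 = g(3.179600) = 3.364944
s_3 = g(3.364944) = 3.483564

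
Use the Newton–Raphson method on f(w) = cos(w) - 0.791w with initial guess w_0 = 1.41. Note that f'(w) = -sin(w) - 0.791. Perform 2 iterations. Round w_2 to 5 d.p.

0.84217

Newton update: w ← w − f(w)/f'(w).
w_0 = 1.410000: f = -0.955206, f' = -1.778100 → w_1 = 1.410000 - (-0.955206)/(-1.778100) = 0.872794
w_1 = 0.872794: f = -0.047692, f' = -1.557128 → w_2 = 0.872794 - (-0.047692)/(-1.557128) = 0.842166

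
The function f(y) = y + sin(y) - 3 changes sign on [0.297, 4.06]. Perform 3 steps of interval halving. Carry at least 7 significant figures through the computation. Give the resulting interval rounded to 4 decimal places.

f(0.297000) = -2.410347, f(4.060000) = 0.265364 (opposite signs)
step 1: m = 2.178500, f(m) = -0.000539 < 0 → root in [2.178500, 4.060000]
step 2: m = 3.119250, f(m) = 0.141591 > 0 → root in [2.178500, 3.119250]
step 3: m = 2.648875, f(m) = 0.121897 > 0 → root in [2.178500, 2.648875]

[2.1785, 2.6489]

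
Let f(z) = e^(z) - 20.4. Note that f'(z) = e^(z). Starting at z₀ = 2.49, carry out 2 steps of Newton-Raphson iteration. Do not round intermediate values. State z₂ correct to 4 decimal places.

3.0286

z_0 = 2.490000: f = -8.338724, f' = 12.061276 → z_1 = 2.490000 - (-8.338724)/(12.061276) = 3.181363
z_1 = 3.181363: f = 3.679559, f' = 24.079559 → z_2 = 3.181363 - (3.679559)/(24.079559) = 3.028555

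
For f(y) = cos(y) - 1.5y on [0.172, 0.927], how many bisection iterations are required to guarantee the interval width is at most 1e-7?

Initial width b − a = 0.927 − 0.172 = 0.755000.
After n steps the width is (b−a)/2^n; need (b−a)/2^n ≤ 1e-7.
So n ≥ log₂(0.755000/1e-7) = log₂(7550000.0000) ≈ 22.8480.
Hence n = 23.

23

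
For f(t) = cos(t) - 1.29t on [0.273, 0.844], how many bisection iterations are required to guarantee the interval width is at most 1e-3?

10

Initial width b − a = 0.844 − 0.273 = 0.571000.
After n steps the width is (b−a)/2^n; need (b−a)/2^n ≤ 1e-3.
So n ≥ log₂(0.571000/1e-3) = log₂(571.0000) ≈ 9.1573.
Hence n = 10.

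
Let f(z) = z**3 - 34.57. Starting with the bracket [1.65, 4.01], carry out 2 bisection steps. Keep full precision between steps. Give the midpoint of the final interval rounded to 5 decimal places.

f(1.650000) = -30.077875, f(4.010000) = 29.911201 (opposite signs)
step 1: m = 2.830000, f(m) = -11.904813 < 0 → root in [2.830000, 4.010000]
step 2: m = 3.420000, f(m) = 5.431688 > 0 → root in [2.830000, 3.420000]
Midpoint of [2.830000, 3.420000] = 3.125000

3.12500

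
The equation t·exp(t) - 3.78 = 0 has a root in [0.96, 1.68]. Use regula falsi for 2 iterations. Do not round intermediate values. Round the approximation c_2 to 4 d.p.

1.1486

False-position update: c = (a·f(b) − b·f(a))/(f(b) − f(a)); replace the endpoint whose sign matches f(c).
f(0.960000) = -1.272771, f(1.680000) = 5.234134
step 1: c = 1.100834, f(c) = -0.470151 < 0 → new bracket [1.100834, 1.680000]
step 2: c = 1.148569, f(c) = -0.157781 < 0 → new bracket [1.148569, 1.680000]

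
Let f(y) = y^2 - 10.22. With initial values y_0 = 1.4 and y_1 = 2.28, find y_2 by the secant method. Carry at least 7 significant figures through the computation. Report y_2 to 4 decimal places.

Secant update: y_(k+1) = y_k − f(y_k)·(y_k − y_(k-1))/(f(y_k) − f(y_(k-1))).
f(y_0) = -8.260000, f(y_1) = -5.021600
y_2 = 2.280000 - (-5.021600)·(2.280000 - 1.400000)/(-5.021600 - (-8.260000)) = 3.644565; f(y_2) = 3.062856

3.6446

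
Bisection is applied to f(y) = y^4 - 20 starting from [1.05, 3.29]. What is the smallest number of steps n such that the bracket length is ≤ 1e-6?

Initial width b − a = 3.29 − 1.05 = 2.240000.
After n steps the width is (b−a)/2^n; need (b−a)/2^n ≤ 1e-6.
So n ≥ log₂(2.240000/1e-6) = log₂(2240000.0000) ≈ 21.0951.
Hence n = 22.

22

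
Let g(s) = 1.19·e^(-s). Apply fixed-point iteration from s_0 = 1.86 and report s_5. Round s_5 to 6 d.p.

0.554124

s_1 = g(1.860000) = 0.185250
s_2 = g(0.185250) = 0.988766
s_3 = g(0.988766) = 0.442722
s_4 = g(0.442722) = 0.764320
s_5 = g(0.764320) = 0.554124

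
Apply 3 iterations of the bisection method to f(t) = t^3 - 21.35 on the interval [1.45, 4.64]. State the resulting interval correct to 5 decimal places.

[2.64625, 3.04500]

f(1.450000) = -18.301375, f(4.640000) = 78.547344 (opposite signs)
step 1: m = 3.045000, f(m) = 6.883316 > 0 → root in [1.450000, 3.045000]
step 2: m = 2.247500, f(m) = -9.997302 < 0 → root in [2.247500, 3.045000]
step 3: m = 2.646250, f(m) = -2.819266 < 0 → root in [2.646250, 3.045000]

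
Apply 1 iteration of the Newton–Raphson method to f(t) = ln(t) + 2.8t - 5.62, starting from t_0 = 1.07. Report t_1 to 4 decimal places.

f'(t) = 1/t + 2.8
t_0 = 1.070000: f = -2.556341, f' = 3.734579 → t_1 = 1.070000 - (-2.556341)/(3.734579) = 1.754506

1.7545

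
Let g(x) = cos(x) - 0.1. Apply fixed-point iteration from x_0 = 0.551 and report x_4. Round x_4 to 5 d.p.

x_1 = g(0.551000) = 0.752001
x_2 = g(0.752001) = 0.630323
x_3 = g(0.630323) = 0.707837
x_4 = g(0.707837) = 0.659770

0.65977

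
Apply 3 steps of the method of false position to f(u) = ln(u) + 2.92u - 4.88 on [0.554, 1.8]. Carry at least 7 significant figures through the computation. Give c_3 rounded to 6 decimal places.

1.526630

False-position update: c = (a·f(b) − b·f(a))/(f(b) − f(a)); replace the endpoint whose sign matches f(c).
f(0.554000) = -3.852911, f(1.800000) = 0.963787
step 1: c = 1.550684, f(c) = 0.086695 > 0 → new bracket [0.554000, 1.550684]
step 2: c = 1.528751, f(c) = 0.008405 > 0 → new bracket [0.554000, 1.528751]
step 3: c = 1.526630, f(c) = 0.000821 > 0 → new bracket [0.554000, 1.526630]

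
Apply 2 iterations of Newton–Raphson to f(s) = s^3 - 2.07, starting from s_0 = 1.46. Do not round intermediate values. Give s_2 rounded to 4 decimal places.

1.2748

Newton update: s ← s − f(s)/f'(s).
f'(s) = 3s^2
s_0 = 1.460000: f = 1.042136, f' = 6.394800 → s_1 = 1.460000 - (1.042136)/(6.394800) = 1.297034
s_1 = 1.297034: f = 0.111996, f' = 5.046890 → s_2 = 1.297034 - (0.111996)/(5.046890) = 1.274843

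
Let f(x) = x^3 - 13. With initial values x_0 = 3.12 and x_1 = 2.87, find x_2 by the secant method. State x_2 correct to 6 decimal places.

f(x_0) = 17.371328, f(x_1) = 10.639903
x_2 = 2.870000 - (10.639903)·(2.870000 - 3.120000)/(10.639903 - (17.371328)) = 2.474842; f(x_2) = 2.158020

2.474842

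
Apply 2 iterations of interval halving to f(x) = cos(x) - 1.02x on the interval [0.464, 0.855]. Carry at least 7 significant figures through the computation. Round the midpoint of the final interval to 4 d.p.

f(0.464000) = 0.420990, f(0.855000) = -0.215881 (opposite signs)
step 1: m = 0.659500, f(m) = 0.117609 > 0 → root in [0.659500, 0.855000]
step 2: m = 0.757250, f(m) = -0.045667 < 0 → root in [0.659500, 0.757250]
Midpoint of [0.659500, 0.757250] = 0.708375

0.7084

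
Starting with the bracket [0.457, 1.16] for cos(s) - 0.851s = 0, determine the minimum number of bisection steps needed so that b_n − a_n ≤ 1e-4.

Initial width b − a = 1.16 − 0.457 = 0.703000.
After n steps the width is (b−a)/2^n; need (b−a)/2^n ≤ 1e-4.
So n ≥ log₂(0.703000/1e-4) = log₂(7030.0000) ≈ 12.7793.
Hence n = 13.

13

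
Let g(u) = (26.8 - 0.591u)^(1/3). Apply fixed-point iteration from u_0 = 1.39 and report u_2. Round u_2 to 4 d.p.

u_1 = g(1.390000) = 2.961680
u_2 = g(2.961680) = 2.925952

2.9260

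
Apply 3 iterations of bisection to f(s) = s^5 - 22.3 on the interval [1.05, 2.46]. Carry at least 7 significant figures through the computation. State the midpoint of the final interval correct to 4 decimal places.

f(1.050000) = -21.023718, f(2.460000) = 67.789782 (opposite signs)
step 1: m = 1.755000, f(m) = -5.651098 < 0 → root in [1.755000, 2.460000]
step 2: m = 2.107500, f(m) = 19.275542 > 0 → root in [1.755000, 2.107500]
step 3: m = 1.931250, f(m) = 4.565349 > 0 → root in [1.755000, 1.931250]
Midpoint of [1.755000, 1.931250] = 1.843125

1.8431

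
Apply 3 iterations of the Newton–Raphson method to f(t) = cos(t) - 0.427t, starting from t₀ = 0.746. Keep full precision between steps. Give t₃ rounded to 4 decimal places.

1.0878

f'(t) = -sin(t) - 0.427
t_0 = 0.746000: f = 0.415868, f' = -1.105707 → t_1 = 0.746000 - (0.415868)/(-1.105707) = 1.122110
t_1 = 1.122110: f = -0.045359, f' = -1.328018 → t_2 = 1.122110 - (-0.045359)/(-1.328018) = 1.087955
t_2 = 1.087955: f = -0.000259, f' = -1.312679 → t_3 = 1.087955 - (-0.000259)/(-1.312679) = 1.087758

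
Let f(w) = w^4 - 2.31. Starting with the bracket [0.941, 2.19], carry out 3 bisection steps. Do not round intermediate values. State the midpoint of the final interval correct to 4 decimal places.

f(0.941000) = -1.525923, f(2.190000) = 20.692575 (opposite signs)
step 1: m = 1.565500, f(m) = 3.696373 > 0 → root in [0.941000, 1.565500]
step 2: m = 1.253250, f(m) = 0.156896 > 0 → root in [0.941000, 1.253250]
step 3: m = 1.097125, f(m) = -0.861147 < 0 → root in [1.097125, 1.253250]
Midpoint of [1.097125, 1.253250] = 1.175187

1.1752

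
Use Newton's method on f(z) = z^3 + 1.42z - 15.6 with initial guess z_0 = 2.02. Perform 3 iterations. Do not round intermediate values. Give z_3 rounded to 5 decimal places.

Newton update: z ← z − f(z)/f'(z).
f'(z) = 3z^2 + 1.42
z_0 = 2.020000: f = -4.489192, f' = 13.661200 → z_1 = 2.020000 - (-4.489192)/(13.661200) = 2.348609
z_1 = 2.348609: f = 0.689866, f' = 17.967891 → z_2 = 2.348609 - (0.689866)/(17.967891) = 2.310215
z_2 = 2.310215: f = 0.010330, f' = 17.431273 → z_3 = 2.310215 - (0.010330)/(17.431273) = 2.309622

2.30962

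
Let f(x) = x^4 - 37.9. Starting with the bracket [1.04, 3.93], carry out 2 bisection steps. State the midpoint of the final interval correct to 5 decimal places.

f(1.040000) = -36.730141, f(3.930000) = 200.644936 (opposite signs)
step 1: m = 2.485000, f(m) = 0.233404 > 0 → root in [1.040000, 2.485000]
step 2: m = 1.762500, f(m) = -28.250240 < 0 → root in [1.762500, 2.485000]
Midpoint of [1.762500, 2.485000] = 2.123750

2.12375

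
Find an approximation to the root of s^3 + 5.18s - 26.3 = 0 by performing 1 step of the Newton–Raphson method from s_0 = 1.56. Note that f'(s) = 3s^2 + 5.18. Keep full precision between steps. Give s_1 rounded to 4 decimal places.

s_0 = 1.560000: f = -14.422784, f' = 12.480800 → s_1 = 1.560000 - (-14.422784)/(12.480800) = 2.715598

2.7156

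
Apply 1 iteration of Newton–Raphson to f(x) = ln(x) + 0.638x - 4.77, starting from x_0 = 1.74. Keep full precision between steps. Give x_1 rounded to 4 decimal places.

f'(x) = 1/x + 0.638
x_0 = 1.740000: f = -3.105995, f' = 1.212713 → x_1 = 1.740000 - (-3.105995)/(1.212713) = 4.301196

4.3012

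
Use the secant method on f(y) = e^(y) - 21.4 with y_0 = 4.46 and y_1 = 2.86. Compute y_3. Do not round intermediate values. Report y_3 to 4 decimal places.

3.0754

Secant update: y_(k+1) = y_k − f(y_k)·(y_k − y_(k-1))/(f(y_k) − f(y_(k-1))).
f(y_0) = 65.087509, f(y_1) = -3.938473
y_2 = 2.860000 - (-3.938473)·(2.860000 - 4.460000)/(-3.938473 - (65.087509)) = 2.951293; f(y_2) = -2.269335
y_3 = 2.951293 - (-2.269335)·(2.951293 - 2.860000)/(-2.269335 - (-3.938473)) = 3.075413; f(y_3) = 0.258815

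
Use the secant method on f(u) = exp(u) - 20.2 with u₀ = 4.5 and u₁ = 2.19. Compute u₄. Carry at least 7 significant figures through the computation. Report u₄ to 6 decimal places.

f(u_0) = 69.817131, f(u_1) = -11.264787
u_2 = 2.190000 - (-11.264787)·(2.190000 - 4.500000)/(-11.264787 - (69.817131)) = 2.510930; f(u_2) = -7.883615
u_3 = 2.510930 - (-7.883615)·(2.510930 - 2.190000)/(-7.883615 - (-11.264787)) = 3.259219; f(u_3) = 5.829203
u_4 = 3.259219 - (5.829203)·(3.259219 - 2.510930)/(5.829203 - (-7.883615)) = 2.941128; f(u_4) = -1.262806

2.941128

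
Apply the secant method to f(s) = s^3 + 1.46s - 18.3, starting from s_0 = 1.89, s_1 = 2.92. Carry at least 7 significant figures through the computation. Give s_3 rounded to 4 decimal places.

2.4347

f(s_0) = -8.789331, f(s_1) = 10.860288
s_2 = 2.920000 - (10.860288)·(2.920000 - 1.890000)/(10.860288 - (-8.789331)) = 2.350722; f(s_2) = -1.878106
s_3 = 2.350722 - (-1.878106)·(2.350722 - 2.920000)/(-1.878106 - (10.860288)) = 2.434654; f(s_3) = -0.313888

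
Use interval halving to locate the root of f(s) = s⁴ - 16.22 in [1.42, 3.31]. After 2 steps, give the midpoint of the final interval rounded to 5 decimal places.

f(1.420000) = -12.154131, f(3.310000) = 103.816127 (opposite signs)
step 1: m = 2.365000, f(m) = 15.064166 > 0 → root in [1.420000, 2.365000]
step 2: m = 1.892500, f(m) = -3.392455 < 0 → root in [1.892500, 2.365000]
Midpoint of [1.892500, 2.365000] = 2.128750

2.12875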